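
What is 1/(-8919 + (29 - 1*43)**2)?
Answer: -1/8723 ≈ -0.00011464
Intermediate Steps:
1/(-8919 + (29 - 1*43)**2) = 1/(-8919 + (29 - 43)**2) = 1/(-8919 + (-14)**2) = 1/(-8919 + 196) = 1/(-8723) = -1/8723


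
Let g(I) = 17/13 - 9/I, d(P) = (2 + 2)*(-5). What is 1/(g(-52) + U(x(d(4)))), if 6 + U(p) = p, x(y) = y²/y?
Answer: -52/1275 ≈ -0.040784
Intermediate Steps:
d(P) = -20 (d(P) = 4*(-5) = -20)
g(I) = 17/13 - 9/I (g(I) = 17*(1/13) - 9/I = 17/13 - 9/I)
x(y) = y
U(p) = -6 + p
1/(g(-52) + U(x(d(4)))) = 1/((17/13 - 9/(-52)) + (-6 - 20)) = 1/((17/13 - 9*(-1/52)) - 26) = 1/((17/13 + 9/52) - 26) = 1/(77/52 - 26) = 1/(-1275/52) = -52/1275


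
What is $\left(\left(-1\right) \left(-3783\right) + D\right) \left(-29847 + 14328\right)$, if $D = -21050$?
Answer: $267966573$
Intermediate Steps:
$\left(\left(-1\right) \left(-3783\right) + D\right) \left(-29847 + 14328\right) = \left(\left(-1\right) \left(-3783\right) - 21050\right) \left(-29847 + 14328\right) = \left(3783 - 21050\right) \left(-15519\right) = \left(-17267\right) \left(-15519\right) = 267966573$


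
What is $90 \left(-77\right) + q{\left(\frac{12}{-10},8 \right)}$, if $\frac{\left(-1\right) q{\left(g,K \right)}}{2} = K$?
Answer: $-6946$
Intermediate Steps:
$q{\left(g,K \right)} = - 2 K$
$90 \left(-77\right) + q{\left(\frac{12}{-10},8 \right)} = 90 \left(-77\right) - 16 = -6930 - 16 = -6946$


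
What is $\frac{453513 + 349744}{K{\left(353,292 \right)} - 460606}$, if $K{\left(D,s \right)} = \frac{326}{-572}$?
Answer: $- \frac{229731502}{131733479} \approx -1.7439$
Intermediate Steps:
$K{\left(D,s \right)} = - \frac{163}{286}$ ($K{\left(D,s \right)} = 326 \left(- \frac{1}{572}\right) = - \frac{163}{286}$)
$\frac{453513 + 349744}{K{\left(353,292 \right)} - 460606} = \frac{453513 + 349744}{- \frac{163}{286} - 460606} = \frac{803257}{- \frac{131733479}{286}} = 803257 \left(- \frac{286}{131733479}\right) = - \frac{229731502}{131733479}$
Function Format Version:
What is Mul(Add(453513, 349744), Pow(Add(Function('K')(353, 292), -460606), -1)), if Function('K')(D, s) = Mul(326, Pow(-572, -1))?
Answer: Rational(-229731502, 131733479) ≈ -1.7439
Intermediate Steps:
Function('K')(D, s) = Rational(-163, 286) (Function('K')(D, s) = Mul(326, Rational(-1, 572)) = Rational(-163, 286))
Mul(Add(453513, 349744), Pow(Add(Function('K')(353, 292), -460606), -1)) = Mul(Add(453513, 349744), Pow(Add(Rational(-163, 286), -460606), -1)) = Mul(803257, Pow(Rational(-131733479, 286), -1)) = Mul(803257, Rational(-286, 131733479)) = Rational(-229731502, 131733479)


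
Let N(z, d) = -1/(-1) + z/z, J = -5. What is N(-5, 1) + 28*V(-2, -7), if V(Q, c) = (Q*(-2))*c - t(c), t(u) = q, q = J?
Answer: -642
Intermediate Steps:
N(z, d) = 2 (N(z, d) = -1*(-1) + 1 = 1 + 1 = 2)
q = -5
t(u) = -5
V(Q, c) = 5 - 2*Q*c (V(Q, c) = (Q*(-2))*c - 1*(-5) = (-2*Q)*c + 5 = -2*Q*c + 5 = 5 - 2*Q*c)
N(-5, 1) + 28*V(-2, -7) = 2 + 28*(5 - 2*(-2)*(-7)) = 2 + 28*(5 - 28) = 2 + 28*(-23) = 2 - 644 = -642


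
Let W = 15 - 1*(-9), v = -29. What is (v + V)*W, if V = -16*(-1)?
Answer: -312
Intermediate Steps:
V = 16
W = 24 (W = 15 + 9 = 24)
(v + V)*W = (-29 + 16)*24 = -13*24 = -312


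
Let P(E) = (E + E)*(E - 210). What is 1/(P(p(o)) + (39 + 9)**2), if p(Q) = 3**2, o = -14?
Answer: -1/1314 ≈ -0.00076103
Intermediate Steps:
p(Q) = 9
P(E) = 2*E*(-210 + E) (P(E) = (2*E)*(-210 + E) = 2*E*(-210 + E))
1/(P(p(o)) + (39 + 9)**2) = 1/(2*9*(-210 + 9) + (39 + 9)**2) = 1/(2*9*(-201) + 48**2) = 1/(-3618 + 2304) = 1/(-1314) = -1/1314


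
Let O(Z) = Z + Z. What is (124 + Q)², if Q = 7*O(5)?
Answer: 37636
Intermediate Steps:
O(Z) = 2*Z
Q = 70 (Q = 7*(2*5) = 7*10 = 70)
(124 + Q)² = (124 + 70)² = 194² = 37636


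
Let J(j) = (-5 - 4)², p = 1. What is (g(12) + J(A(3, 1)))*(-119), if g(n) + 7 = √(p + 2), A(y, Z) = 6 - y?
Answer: -8806 - 119*√3 ≈ -9012.1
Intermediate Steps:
g(n) = -7 + √3 (g(n) = -7 + √(1 + 2) = -7 + √3)
J(j) = 81 (J(j) = (-9)² = 81)
(g(12) + J(A(3, 1)))*(-119) = ((-7 + √3) + 81)*(-119) = (74 + √3)*(-119) = -8806 - 119*√3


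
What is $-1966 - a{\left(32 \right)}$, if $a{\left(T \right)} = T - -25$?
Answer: $-2023$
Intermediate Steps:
$a{\left(T \right)} = 25 + T$ ($a{\left(T \right)} = T + 25 = 25 + T$)
$-1966 - a{\left(32 \right)} = -1966 - \left(25 + 32\right) = -1966 - 57 = -2023$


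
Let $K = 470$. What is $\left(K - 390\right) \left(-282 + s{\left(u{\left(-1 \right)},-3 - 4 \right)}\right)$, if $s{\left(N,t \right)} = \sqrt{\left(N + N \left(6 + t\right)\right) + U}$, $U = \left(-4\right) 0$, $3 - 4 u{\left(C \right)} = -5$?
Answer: $-22560$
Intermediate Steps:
$u{\left(C \right)} = 2$ ($u{\left(C \right)} = \frac{3}{4} - - \frac{5}{4} = \frac{3}{4} + \frac{5}{4} = 2$)
$U = 0$
$s{\left(N,t \right)} = \sqrt{N + N \left(6 + t\right)}$ ($s{\left(N,t \right)} = \sqrt{\left(N + N \left(6 + t\right)\right) + 0} = \sqrt{N + N \left(6 + t\right)}$)
$\left(K - 390\right) \left(-282 + s{\left(u{\left(-1 \right)},-3 - 4 \right)}\right) = \left(470 - 390\right) \left(-282 + \sqrt{2 \left(7 - 7\right)}\right) = 80 \left(-282 + \sqrt{2 \left(7 - 7\right)}\right) = 80 \left(-282 + \sqrt{2 \cdot 0}\right) = 80 \left(-282 + \sqrt{0}\right) = 80 \left(-282 + 0\right) = 80 \left(-282\right) = -22560$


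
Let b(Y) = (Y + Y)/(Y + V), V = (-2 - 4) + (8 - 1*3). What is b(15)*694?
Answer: 10410/7 ≈ 1487.1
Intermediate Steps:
V = -1 (V = -6 + (8 - 3) = -6 + 5 = -1)
b(Y) = 2*Y/(-1 + Y) (b(Y) = (Y + Y)/(Y - 1) = (2*Y)/(-1 + Y) = 2*Y/(-1 + Y))
b(15)*694 = (2*15/(-1 + 15))*694 = (2*15/14)*694 = (2*15*(1/14))*694 = (15/7)*694 = 10410/7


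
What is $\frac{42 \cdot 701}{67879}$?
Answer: $\frac{4206}{9697} \approx 0.43374$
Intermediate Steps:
$\frac{42 \cdot 701}{67879} = 29442 \cdot \frac{1}{67879} = \frac{4206}{9697}$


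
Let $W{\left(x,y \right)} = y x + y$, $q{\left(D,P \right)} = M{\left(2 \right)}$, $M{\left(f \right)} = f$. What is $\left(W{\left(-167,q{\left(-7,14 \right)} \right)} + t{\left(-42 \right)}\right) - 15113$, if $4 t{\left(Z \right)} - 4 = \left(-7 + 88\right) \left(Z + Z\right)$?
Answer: $-17145$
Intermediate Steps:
$q{\left(D,P \right)} = 2$
$t{\left(Z \right)} = 1 + \frac{81 Z}{2}$ ($t{\left(Z \right)} = 1 + \frac{\left(-7 + 88\right) \left(Z + Z\right)}{4} = 1 + \frac{81 \cdot 2 Z}{4} = 1 + \frac{162 Z}{4} = 1 + \frac{81 Z}{2}$)
$W{\left(x,y \right)} = y + x y$ ($W{\left(x,y \right)} = x y + y = y + x y$)
$\left(W{\left(-167,q{\left(-7,14 \right)} \right)} + t{\left(-42 \right)}\right) - 15113 = \left(2 \left(1 - 167\right) + \left(1 + \frac{81}{2} \left(-42\right)\right)\right) - 15113 = \left(2 \left(-166\right) + \left(1 - 1701\right)\right) - 15113 = \left(-332 - 1700\right) - 15113 = -2032 - 15113 = -17145$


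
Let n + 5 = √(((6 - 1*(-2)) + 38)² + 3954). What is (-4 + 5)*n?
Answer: -5 + √6070 ≈ 72.910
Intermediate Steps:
n = -5 + √6070 (n = -5 + √(((6 - 1*(-2)) + 38)² + 3954) = -5 + √(((6 + 2) + 38)² + 3954) = -5 + √((8 + 38)² + 3954) = -5 + √(46² + 3954) = -5 + √(2116 + 3954) = -5 + √6070 ≈ 72.910)
(-4 + 5)*n = (-4 + 5)*(-5 + √6070) = 1*(-5 + √6070) = -5 + √6070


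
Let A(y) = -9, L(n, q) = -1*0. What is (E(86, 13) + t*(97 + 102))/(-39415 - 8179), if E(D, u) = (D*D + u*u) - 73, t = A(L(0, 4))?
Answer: -5701/47594 ≈ -0.11978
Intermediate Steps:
L(n, q) = 0
t = -9
E(D, u) = -73 + D² + u² (E(D, u) = (D² + u²) - 73 = -73 + D² + u²)
(E(86, 13) + t*(97 + 102))/(-39415 - 8179) = ((-73 + 86² + 13²) - 9*(97 + 102))/(-39415 - 8179) = ((-73 + 7396 + 169) - 9*199)/(-47594) = (7492 - 1791)*(-1/47594) = 5701*(-1/47594) = -5701/47594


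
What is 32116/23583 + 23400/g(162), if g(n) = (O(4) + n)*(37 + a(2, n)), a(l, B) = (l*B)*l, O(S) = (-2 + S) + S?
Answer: 5056847/3230871 ≈ 1.5652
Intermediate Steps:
O(S) = -2 + 2*S
a(l, B) = B*l² (a(l, B) = (B*l)*l = B*l²)
g(n) = (6 + n)*(37 + 4*n) (g(n) = ((-2 + 2*4) + n)*(37 + n*2²) = ((-2 + 8) + n)*(37 + n*4) = (6 + n)*(37 + 4*n))
32116/23583 + 23400/g(162) = 32116/23583 + 23400/(222 + 4*162² + 61*162) = 32116*(1/23583) + 23400/(222 + 4*26244 + 9882) = 4588/3369 + 23400/(222 + 104976 + 9882) = 4588/3369 + 23400/115080 = 4588/3369 + 23400*(1/115080) = 4588/3369 + 195/959 = 5056847/3230871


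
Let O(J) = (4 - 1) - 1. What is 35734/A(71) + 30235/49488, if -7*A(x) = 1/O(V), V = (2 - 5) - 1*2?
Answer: -24757628453/49488 ≈ -5.0028e+5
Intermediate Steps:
V = -5 (V = -3 - 2 = -5)
O(J) = 2 (O(J) = 3 - 1 = 2)
A(x) = -1/14 (A(x) = -1/7/2 = -1/7*1/2 = -1/14)
35734/A(71) + 30235/49488 = 35734/(-1/14) + 30235/49488 = 35734*(-14) + 30235*(1/49488) = -500276 + 30235/49488 = -24757628453/49488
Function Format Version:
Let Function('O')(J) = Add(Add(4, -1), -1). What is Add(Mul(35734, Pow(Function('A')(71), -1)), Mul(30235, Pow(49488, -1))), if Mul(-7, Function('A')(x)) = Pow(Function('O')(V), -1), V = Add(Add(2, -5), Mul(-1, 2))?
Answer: Rational(-24757628453, 49488) ≈ -5.0028e+5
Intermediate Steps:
V = -5 (V = Add(-3, -2) = -5)
Function('O')(J) = 2 (Function('O')(J) = Add(3, -1) = 2)
Function('A')(x) = Rational(-1, 14) (Function('A')(x) = Mul(Rational(-1, 7), Pow(2, -1)) = Mul(Rational(-1, 7), Rational(1, 2)) = Rational(-1, 14))
Add(Mul(35734, Pow(Function('A')(71), -1)), Mul(30235, Pow(49488, -1))) = Add(Mul(35734, Pow(Rational(-1, 14), -1)), Mul(30235, Pow(49488, -1))) = Add(Mul(35734, -14), Mul(30235, Rational(1, 49488))) = Add(-500276, Rational(30235, 49488)) = Rational(-24757628453, 49488)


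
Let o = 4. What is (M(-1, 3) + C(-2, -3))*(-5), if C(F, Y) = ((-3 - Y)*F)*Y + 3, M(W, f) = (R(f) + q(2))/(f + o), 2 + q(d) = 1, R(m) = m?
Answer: -115/7 ≈ -16.429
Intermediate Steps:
q(d) = -1 (q(d) = -2 + 1 = -1)
M(W, f) = (-1 + f)/(4 + f) (M(W, f) = (f - 1)/(f + 4) = (-1 + f)/(4 + f))
C(F, Y) = 3 + F*Y*(-3 - Y) (C(F, Y) = (F*(-3 - Y))*Y + 3 = F*Y*(-3 - Y) + 3 = 3 + F*Y*(-3 - Y))
(M(-1, 3) + C(-2, -3))*(-5) = ((-1 + 3)/(4 + 3) + (3 - 1*(-2)*(-3)**2 - 3*(-2)*(-3)))*(-5) = (2/7 + (3 - 1*(-2)*9 - 18))*(-5) = ((1/7)*2 + (3 + 18 - 18))*(-5) = (2/7 + 3)*(-5) = (23/7)*(-5) = -115/7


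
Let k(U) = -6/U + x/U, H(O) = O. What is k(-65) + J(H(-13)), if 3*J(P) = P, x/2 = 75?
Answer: -1277/195 ≈ -6.5487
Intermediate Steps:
x = 150 (x = 2*75 = 150)
J(P) = P/3
k(U) = 144/U (k(U) = -6/U + 150/U = 144/U)
k(-65) + J(H(-13)) = 144/(-65) + (⅓)*(-13) = 144*(-1/65) - 13/3 = -144/65 - 13/3 = -1277/195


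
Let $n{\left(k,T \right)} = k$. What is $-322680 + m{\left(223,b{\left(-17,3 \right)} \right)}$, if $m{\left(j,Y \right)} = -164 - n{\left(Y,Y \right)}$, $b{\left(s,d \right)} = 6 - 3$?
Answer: $-322847$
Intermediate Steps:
$b{\left(s,d \right)} = 3$ ($b{\left(s,d \right)} = 6 - 3 = 3$)
$m{\left(j,Y \right)} = -164 - Y$
$-322680 + m{\left(223,b{\left(-17,3 \right)} \right)} = -322680 - 167 = -322847$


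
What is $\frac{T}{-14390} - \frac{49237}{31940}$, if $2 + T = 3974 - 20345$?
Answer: $- \frac{18556681}{45961660} \approx -0.40374$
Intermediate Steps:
$T = -16373$ ($T = -2 + \left(3974 - 20345\right) = -2 - 16371 = -16373$)
$\frac{T}{-14390} - \frac{49237}{31940} = - \frac{16373}{-14390} - \frac{49237}{31940} = \left(-16373\right) \left(- \frac{1}{14390}\right) - \frac{49237}{31940} = \frac{16373}{14390} - \frac{49237}{31940} = - \frac{18556681}{45961660}$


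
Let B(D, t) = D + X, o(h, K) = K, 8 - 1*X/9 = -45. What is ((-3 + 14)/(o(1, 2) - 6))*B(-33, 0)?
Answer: -1221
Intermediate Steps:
X = 477 (X = 72 - 9*(-45) = 72 + 405 = 477)
B(D, t) = 477 + D (B(D, t) = D + 477 = 477 + D)
((-3 + 14)/(o(1, 2) - 6))*B(-33, 0) = ((-3 + 14)/(2 - 6))*(477 - 33) = (11/(-4))*444 = (11*(-¼))*444 = -11/4*444 = -1221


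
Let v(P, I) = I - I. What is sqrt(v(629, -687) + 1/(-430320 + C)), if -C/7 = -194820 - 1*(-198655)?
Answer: I*sqrt(457165)/457165 ≈ 0.001479*I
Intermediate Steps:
v(P, I) = 0
C = -26845 (C = -7*(-194820 - 1*(-198655)) = -7*(-194820 + 198655) = -7*3835 = -26845)
sqrt(v(629, -687) + 1/(-430320 + C)) = sqrt(0 + 1/(-430320 - 26845)) = sqrt(0 + 1/(-457165)) = sqrt(0 - 1/457165) = sqrt(-1/457165) = I*sqrt(457165)/457165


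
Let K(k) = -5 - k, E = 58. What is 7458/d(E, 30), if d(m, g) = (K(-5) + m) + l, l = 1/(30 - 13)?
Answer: 42262/329 ≈ 128.46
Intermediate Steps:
l = 1/17 ≈ 0.058824
d(m, g) = 1/17 + m (d(m, g) = ((-5 - 1*(-5)) + m) + 1/17 = ((-5 + 5) + m) + 1/17 = (0 + m) + 1/17 = m + 1/17 = 1/17 + m)
7458/d(E, 30) = 7458/(1/17 + 58) = 7458/(987/17) = 7458*(17/987) = 42262/329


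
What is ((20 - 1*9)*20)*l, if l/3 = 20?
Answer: 13200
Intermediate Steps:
l = 60 (l = 3*20 = 60)
((20 - 1*9)*20)*l = ((20 - 1*9)*20)*60 = ((20 - 9)*20)*60 = (11*20)*60 = 220*60 = 13200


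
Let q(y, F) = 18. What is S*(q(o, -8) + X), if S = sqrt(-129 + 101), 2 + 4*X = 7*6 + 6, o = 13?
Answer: 59*I*sqrt(7) ≈ 156.1*I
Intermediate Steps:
X = 23/2 (X = -1/2 + (7*6 + 6)/4 = -1/2 + (42 + 6)/4 = -1/2 + (1/4)*48 = -1/2 + 12 = 23/2 ≈ 11.500)
S = 2*I*sqrt(7) (S = sqrt(-28) = 2*I*sqrt(7) ≈ 5.2915*I)
S*(q(o, -8) + X) = (2*I*sqrt(7))*(18 + 23/2) = (2*I*sqrt(7))*(59/2) = 59*I*sqrt(7)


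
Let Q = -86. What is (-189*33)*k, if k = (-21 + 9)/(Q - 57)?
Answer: -6804/13 ≈ -523.38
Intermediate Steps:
k = 12/143 (k = (-21 + 9)/(-86 - 57) = -12/(-143) = -12*(-1/143) = 12/143 ≈ 0.083916)
(-189*33)*k = -189*33*(12/143) = -6237*12/143 = -6804/13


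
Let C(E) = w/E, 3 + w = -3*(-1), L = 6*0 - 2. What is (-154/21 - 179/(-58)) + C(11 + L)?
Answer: -739/174 ≈ -4.2471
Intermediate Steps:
L = -2 (L = 0 - 2 = -2)
w = 0 (w = -3 - 3*(-1) = -3 + 3 = 0)
C(E) = 0 (C(E) = 0/E = 0)
(-154/21 - 179/(-58)) + C(11 + L) = (-154/21 - 179/(-58)) + 0 = (-154*1/21 - 179*(-1/58)) + 0 = (-22/3 + 179/58) + 0 = -739/174 + 0 = -739/174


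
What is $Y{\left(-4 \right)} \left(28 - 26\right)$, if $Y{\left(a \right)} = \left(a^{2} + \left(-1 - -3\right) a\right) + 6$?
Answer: $28$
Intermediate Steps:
$Y{\left(a \right)} = 6 + a^{2} + 2 a$ ($Y{\left(a \right)} = \left(a^{2} + \left(-1 + 3\right) a\right) + 6 = \left(a^{2} + 2 a\right) + 6 = 6 + a^{2} + 2 a$)
$Y{\left(-4 \right)} \left(28 - 26\right) = \left(6 + \left(-4\right)^{2} + 2 \left(-4\right)\right) \left(28 - 26\right) = \left(6 + 16 - 8\right) 2 = 14 \cdot 2 = 28$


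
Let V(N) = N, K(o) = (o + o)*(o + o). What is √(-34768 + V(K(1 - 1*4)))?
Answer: 2*I*√8683 ≈ 186.37*I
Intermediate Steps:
K(o) = 4*o² (K(o) = (2*o)*(2*o) = 4*o²)
√(-34768 + V(K(1 - 1*4))) = √(-34768 + 4*(1 - 1*4)²) = √(-34768 + 4*(1 - 4)²) = √(-34768 + 4*(-3)²) = √(-34768 + 4*9) = √(-34768 + 36) = √(-34732) = 2*I*√8683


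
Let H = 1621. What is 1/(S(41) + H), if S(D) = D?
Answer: 1/1662 ≈ 0.00060168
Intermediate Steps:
1/(S(41) + H) = 1/(41 + 1621) = 1/1662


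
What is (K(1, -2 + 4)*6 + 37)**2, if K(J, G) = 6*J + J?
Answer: 6241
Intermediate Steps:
K(J, G) = 7*J
(K(1, -2 + 4)*6 + 37)**2 = ((7*1)*6 + 37)**2 = (7*6 + 37)**2 = (42 + 37)**2 = 79**2 = 6241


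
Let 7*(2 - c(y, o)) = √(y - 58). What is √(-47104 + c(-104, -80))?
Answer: √(-2307998 - 63*I*√2)/7 ≈ 0.004189 - 217.03*I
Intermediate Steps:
c(y, o) = 2 - √(-58 + y)/7 (c(y, o) = 2 - √(y - 58)/7 = 2 - √(-58 + y)/7)
√(-47104 + c(-104, -80)) = √(-47104 + (2 - √(-58 - 104)/7)) = √(-47104 + (2 - 9*I*√2/7)) = √(-47102 - 9*I*√2/7)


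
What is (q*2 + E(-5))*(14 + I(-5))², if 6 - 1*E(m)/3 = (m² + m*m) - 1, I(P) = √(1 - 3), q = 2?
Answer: -24250 - 3500*I*√2 ≈ -24250.0 - 4949.8*I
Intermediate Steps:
I(P) = I*√2 (I(P) = √(-2) = I*√2)
E(m) = 21 - 6*m² (E(m) = 18 - 3*((m² + m*m) - 1) = 18 - 3*((m² + m²) - 1) = 18 - 3*(2*m² - 1) = 18 - 3*(-1 + 2*m²) = 18 + (3 - 6*m²) = 21 - 6*m²)
(q*2 + E(-5))*(14 + I(-5))² = (2*2 + (21 - 6*(-5)²))*(14 + I*√2)² = (4 + (21 - 6*25))*(14 + I*√2)² = (4 + (21 - 150))*(14 + I*√2)² = (4 - 129)*(14 + I*√2)² = -125*(14 + I*√2)²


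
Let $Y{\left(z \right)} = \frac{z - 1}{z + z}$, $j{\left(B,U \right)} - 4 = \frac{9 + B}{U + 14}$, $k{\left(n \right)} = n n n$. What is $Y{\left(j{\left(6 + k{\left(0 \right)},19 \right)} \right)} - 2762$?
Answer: $- \frac{135319}{49} \approx -2761.6$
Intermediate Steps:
$k{\left(n \right)} = n^{3}$ ($k{\left(n \right)} = n^{2} n = n^{3}$)
$j{\left(B,U \right)} = 4 + \frac{9 + B}{14 + U}$ ($j{\left(B,U \right)} = 4 + \frac{9 + B}{U + 14} = 4 + \frac{9 + B}{14 + U}$)
$Y{\left(z \right)} = \frac{-1 + z}{2 z}$
$Y{\left(j{\left(6 + k{\left(0 \right)},19 \right)} \right)} - 2762 = \frac{-1 + \frac{65 + \left(6 + 0^{3}\right) + 4 \cdot 19}{14 + 19}}{2 \frac{65 + \left(6 + 0^{3}\right) + 4 \cdot 19}{14 + 19}} - 2762 = \frac{-1 + \frac{65 + \left(6 + 0\right) + 76}{33}}{2 \frac{65 + \left(6 + 0\right) + 76}{33}} - 2762 = \frac{-1 + \frac{65 + 6 + 76}{33}}{2 \frac{65 + 6 + 76}{33}} - 2762 = \frac{-1 + \frac{1}{33} \cdot 147}{2 \cdot \frac{1}{33} \cdot 147} - 2762 = \frac{-1 + \frac{49}{11}}{2 \cdot \frac{49}{11}} - 2762 = \frac{1}{2} \cdot \frac{11}{49} \cdot \frac{38}{11} - 2762 = \frac{19}{49} - 2762 = - \frac{135319}{49}$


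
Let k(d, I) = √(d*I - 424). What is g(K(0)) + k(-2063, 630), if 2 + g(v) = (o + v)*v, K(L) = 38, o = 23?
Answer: 2316 + I*√1300114 ≈ 2316.0 + 1140.2*I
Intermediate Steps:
g(v) = -2 + v*(23 + v) (g(v) = -2 + (23 + v)*v = -2 + v*(23 + v))
k(d, I) = √(-424 + I*d) (k(d, I) = √(I*d - 424) = √(-424 + I*d))
g(K(0)) + k(-2063, 630) = (-2 + 38² + 23*38) + √(-424 + 630*(-2063)) = (-2 + 1444 + 874) + √(-424 - 1299690) = 2316 + √(-1300114) = 2316 + I*√1300114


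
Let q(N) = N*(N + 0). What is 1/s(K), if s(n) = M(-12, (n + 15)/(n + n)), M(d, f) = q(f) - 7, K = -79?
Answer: -6241/42663 ≈ -0.14629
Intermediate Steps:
q(N) = N² (q(N) = N*N = N²)
M(d, f) = -7 + f² (M(d, f) = f² - 7 = -7 + f²)
s(n) = -7 + (15 + n)²/(4*n²) (s(n) = -7 + ((n + 15)/(n + n))² = -7 + ((15 + n)/((2*n)))² = -7 + ((15 + n)*(1/(2*n)))² = -7 + ((15 + n)/(2*n))² = -7 + (15 + n)²/(4*n²))
1/s(K) = 1/(-7 + (¼)*(15 - 79)²/(-79)²) = 1/(-7 + (¼)*(1/6241)*(-64)²) = 1/(-7 + (¼)*(1/6241)*4096) = 1/(-7 + 1024/6241) = 1/(-42663/6241) = -6241/42663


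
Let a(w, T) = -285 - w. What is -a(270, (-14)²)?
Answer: 555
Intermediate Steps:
-a(270, (-14)²) = -(-285 - 1*270) = -(-285 - 270) = -1*(-555) = 555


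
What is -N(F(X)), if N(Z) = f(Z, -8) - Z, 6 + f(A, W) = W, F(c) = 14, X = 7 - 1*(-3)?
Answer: 28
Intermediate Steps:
X = 10 (X = 7 + 3 = 10)
f(A, W) = -6 + W
N(Z) = -14 - Z (N(Z) = (-6 - 8) - Z = -14 - Z)
-N(F(X)) = -(-14 - 1*14) = -(-14 - 14) = -1*(-28) = 28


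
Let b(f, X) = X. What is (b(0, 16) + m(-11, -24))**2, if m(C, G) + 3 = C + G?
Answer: 484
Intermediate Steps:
m(C, G) = -3 + C + G (m(C, G) = -3 + (C + G) = -3 + C + G)
(b(0, 16) + m(-11, -24))**2 = (16 + (-3 - 11 - 24))**2 = (16 - 38)**2 = (-22)**2 = 484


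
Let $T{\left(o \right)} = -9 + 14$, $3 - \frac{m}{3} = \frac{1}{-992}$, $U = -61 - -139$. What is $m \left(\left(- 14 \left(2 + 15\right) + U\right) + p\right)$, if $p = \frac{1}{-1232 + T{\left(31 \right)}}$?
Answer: $- \frac{584447617}{405728} \approx -1440.5$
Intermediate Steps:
$U = 78$ ($U = -61 + 139 = 78$)
$m = \frac{8931}{992}$ ($m = 9 - \frac{3}{-992} = 9 - - \frac{3}{992} = 9 + \frac{3}{992} = \frac{8931}{992} \approx 9.003$)
$T{\left(o \right)} = 5$
$p = - \frac{1}{1227}$ ($p = \frac{1}{-1232 + 5} = \frac{1}{-1227} = - \frac{1}{1227} \approx -0.000815$)
$m \left(\left(- 14 \left(2 + 15\right) + U\right) + p\right) = \frac{8931 \left(\left(- 14 \left(2 + 15\right) + 78\right) - \frac{1}{1227}\right)}{992} = \frac{8931 \left(\left(\left(-14\right) 17 + 78\right) - \frac{1}{1227}\right)}{992} = \frac{8931 \left(\left(-238 + 78\right) - \frac{1}{1227}\right)}{992} = \frac{8931 \left(-160 - \frac{1}{1227}\right)}{992} = \frac{8931}{992} \left(- \frac{196321}{1227}\right) = - \frac{584447617}{405728}$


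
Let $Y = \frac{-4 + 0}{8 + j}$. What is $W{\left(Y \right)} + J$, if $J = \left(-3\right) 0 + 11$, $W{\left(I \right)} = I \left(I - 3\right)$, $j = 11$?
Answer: $\frac{4215}{361} \approx 11.676$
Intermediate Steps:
$Y = - \frac{4}{19}$ ($Y = \frac{-4 + 0}{8 + 11} = - \frac{4}{19} \approx -0.21053$)
$W{\left(I \right)} = I \left(-3 + I\right)$
$J = 11$ ($J = 0 + 11 = 11$)
$W{\left(Y \right)} + J = - \frac{4 \left(-3 - \frac{4}{19}\right)}{19} + 11 = \left(- \frac{4}{19}\right) \left(- \frac{61}{19}\right) + 11 = \frac{244}{361} + 11 = \frac{4215}{361}$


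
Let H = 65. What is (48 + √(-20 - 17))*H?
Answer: 3120 + 65*I*√37 ≈ 3120.0 + 395.38*I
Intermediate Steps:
(48 + √(-20 - 17))*H = (48 + √(-20 - 17))*65 = (48 + √(-37))*65 = (48 + I*√37)*65 = 3120 + 65*I*√37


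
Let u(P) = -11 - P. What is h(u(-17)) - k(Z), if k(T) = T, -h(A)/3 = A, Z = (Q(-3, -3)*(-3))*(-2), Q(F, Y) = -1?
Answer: -12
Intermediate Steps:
Z = -6 (Z = -1*(-3)*(-2) = 3*(-2) = -6)
h(A) = -3*A
h(u(-17)) - k(Z) = -3*(-11 - 1*(-17)) - 1*(-6) = -3*(-11 + 17) + 6 = -3*6 + 6 = -18 + 6 = -12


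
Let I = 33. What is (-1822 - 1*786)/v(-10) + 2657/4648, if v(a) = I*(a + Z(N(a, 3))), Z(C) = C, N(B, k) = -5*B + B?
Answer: -4745777/2300760 ≈ -2.0627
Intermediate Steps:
N(B, k) = -4*B
v(a) = -99*a (v(a) = 33*(a - 4*a) = 33*(-3*a) = -99*a)
(-1822 - 1*786)/v(-10) + 2657/4648 = (-1822 - 1*786)/((-99*(-10))) + 2657/4648 = (-1822 - 786)/990 + 2657*(1/4648) = -2608*1/990 + 2657/4648 = -1304/495 + 2657/4648 = -4745777/2300760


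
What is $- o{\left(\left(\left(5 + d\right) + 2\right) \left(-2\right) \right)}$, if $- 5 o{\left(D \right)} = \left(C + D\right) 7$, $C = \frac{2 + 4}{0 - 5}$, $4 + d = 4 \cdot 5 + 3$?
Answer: $- \frac{1862}{25} \approx -74.48$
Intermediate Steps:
$d = 19$ ($d = -4 + \left(4 \cdot 5 + 3\right) = -4 + \left(20 + 3\right) = -4 + 23 = 19$)
$C = - \frac{6}{5}$ ($C = \frac{6}{-5} = 6 \left(- \frac{1}{5}\right) = - \frac{6}{5} \approx -1.2$)
$o{\left(D \right)} = \frac{42}{25} - \frac{7 D}{5}$ ($o{\left(D \right)} = - \frac{\left(- \frac{6}{5} + D\right) 7}{5} = - \frac{- \frac{42}{5} + 7 D}{5} = \frac{42}{25} - \frac{7 D}{5}$)
$- o{\left(\left(\left(5 + d\right) + 2\right) \left(-2\right) \right)} = - (\frac{42}{25} - \frac{7 \left(\left(5 + 19\right) + 2\right) \left(-2\right)}{5}) = - (\frac{42}{25} - \frac{7 \left(24 + 2\right) \left(-2\right)}{5}) = - (\frac{42}{25} - \frac{7 \cdot 26 \left(-2\right)}{5}) = - (\frac{42}{25} - - \frac{364}{5}) = - (\frac{42}{25} + \frac{364}{5}) = \left(-1\right) \frac{1862}{25} = - \frac{1862}{25}$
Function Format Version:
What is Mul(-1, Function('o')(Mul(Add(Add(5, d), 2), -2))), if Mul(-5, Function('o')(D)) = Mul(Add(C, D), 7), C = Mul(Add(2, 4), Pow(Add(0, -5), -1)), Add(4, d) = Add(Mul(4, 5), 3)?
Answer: Rational(-1862, 25) ≈ -74.480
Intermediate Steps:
d = 19 (d = Add(-4, Add(Mul(4, 5), 3)) = Add(-4, Add(20, 3)) = Add(-4, 23) = 19)
C = Rational(-6, 5) (C = Mul(6, Pow(-5, -1)) = Mul(6, Rational(-1, 5)) = Rational(-6, 5) ≈ -1.2000)
Function('o')(D) = Add(Rational(42, 25), Mul(Rational(-7, 5), D)) (Function('o')(D) = Mul(Rational(-1, 5), Mul(Add(Rational(-6, 5), D), 7)) = Mul(Rational(-1, 5), Add(Rational(-42, 5), Mul(7, D))) = Add(Rational(42, 25), Mul(Rational(-7, 5), D)))
Mul(-1, Function('o')(Mul(Add(Add(5, d), 2), -2))) = Mul(-1, Add(Rational(42, 25), Mul(Rational(-7, 5), Mul(Add(Add(5, 19), 2), -2)))) = Mul(-1, Add(Rational(42, 25), Mul(Rational(-7, 5), Mul(Add(24, 2), -2)))) = Mul(-1, Add(Rational(42, 25), Mul(Rational(-7, 5), Mul(26, -2)))) = Mul(-1, Add(Rational(42, 25), Mul(Rational(-7, 5), -52))) = Mul(-1, Add(Rational(42, 25), Rational(364, 5))) = Mul(-1, Rational(1862, 25)) = Rational(-1862, 25)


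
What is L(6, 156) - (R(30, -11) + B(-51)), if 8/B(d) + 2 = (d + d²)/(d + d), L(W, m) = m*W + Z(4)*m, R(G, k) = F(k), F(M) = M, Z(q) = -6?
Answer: 305/27 ≈ 11.296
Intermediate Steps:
R(G, k) = k
L(W, m) = -6*m + W*m (L(W, m) = m*W - 6*m = W*m - 6*m = -6*m + W*m)
B(d) = 8/(-2 + (d + d²)/(2*d)) (B(d) = 8/(-2 + (d + d²)/(d + d)) = 8/(-2 + (d + d²)/((2*d))) = 8/(-2 + (d + d²)*(1/(2*d))) = 8/(-2 + (d + d²)/(2*d)))
L(6, 156) - (R(30, -11) + B(-51)) = 156*(-6 + 6) - (-11 + 16/(-3 - 51)) = 156*0 - (-11 + 16/(-54)) = 0 - (-11 + 16*(-1/54)) = 0 - (-11 - 8/27) = 0 - 1*(-305/27) = 0 + 305/27 = 305/27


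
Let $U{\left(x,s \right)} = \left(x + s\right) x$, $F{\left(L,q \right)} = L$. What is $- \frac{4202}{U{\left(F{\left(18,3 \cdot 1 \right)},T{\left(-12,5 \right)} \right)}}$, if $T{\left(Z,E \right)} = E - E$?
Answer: $- \frac{2101}{162} \approx -12.969$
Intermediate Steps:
$T{\left(Z,E \right)} = 0$
$U{\left(x,s \right)} = x \left(s + x\right)$ ($U{\left(x,s \right)} = \left(s + x\right) x = x \left(s + x\right)$)
$- \frac{4202}{U{\left(F{\left(18,3 \cdot 1 \right)},T{\left(-12,5 \right)} \right)}} = - \frac{4202}{18 \left(0 + 18\right)} = - \frac{4202}{18 \cdot 18} = - \frac{4202}{324} = \left(-4202\right) \frac{1}{324} = - \frac{2101}{162}$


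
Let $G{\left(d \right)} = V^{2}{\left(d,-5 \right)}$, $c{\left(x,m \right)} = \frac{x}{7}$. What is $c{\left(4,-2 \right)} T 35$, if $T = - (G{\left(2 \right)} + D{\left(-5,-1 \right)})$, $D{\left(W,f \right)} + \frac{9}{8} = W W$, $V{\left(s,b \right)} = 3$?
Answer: $- \frac{1315}{2} \approx -657.5$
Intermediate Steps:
$D{\left(W,f \right)} = - \frac{9}{8} + W^{2}$ ($D{\left(W,f \right)} = - \frac{9}{8} + W W = - \frac{9}{8} + W^{2}$)
$c{\left(x,m \right)} = \frac{x}{7}$ ($c{\left(x,m \right)} = x \frac{1}{7} = \frac{x}{7}$)
$G{\left(d \right)} = 9$ ($G{\left(d \right)} = 3^{2} = 9$)
$T = - \frac{263}{8}$ ($T = - (9 - \left(\frac{9}{8} - \left(-5\right)^{2}\right)) = - (9 + \left(- \frac{9}{8} + 25\right)) = - (9 + \frac{191}{8}) = \left(-1\right) \frac{263}{8} = - \frac{263}{8} \approx -32.875$)
$c{\left(4,-2 \right)} T 35 = \frac{1}{7} \cdot 4 \left(- \frac{263}{8}\right) 35 = \frac{4}{7} \left(- \frac{263}{8}\right) 35 = \left(- \frac{263}{14}\right) 35 = - \frac{1315}{2}$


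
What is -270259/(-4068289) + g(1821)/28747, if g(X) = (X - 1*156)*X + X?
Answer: 726475726331/6879476699 ≈ 105.60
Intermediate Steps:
g(X) = X + X*(-156 + X) (g(X) = (X - 156)*X + X = (-156 + X)*X + X = X*(-156 + X) + X = X + X*(-156 + X))
-270259/(-4068289) + g(1821)/28747 = -270259/(-4068289) + (1821*(-155 + 1821))/28747 = -270259*(-1/4068289) + (1821*1666)*(1/28747) = 270259/4068289 + 3033786*(1/28747) = 270259/4068289 + 178458/1691 = 726475726331/6879476699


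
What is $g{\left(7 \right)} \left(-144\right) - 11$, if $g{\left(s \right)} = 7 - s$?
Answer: $-11$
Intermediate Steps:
$g{\left(7 \right)} \left(-144\right) - 11 = \left(7 - 7\right) \left(-144\right) - 11 = 0 \left(-144\right) - 11 = 0 - 11 = -11$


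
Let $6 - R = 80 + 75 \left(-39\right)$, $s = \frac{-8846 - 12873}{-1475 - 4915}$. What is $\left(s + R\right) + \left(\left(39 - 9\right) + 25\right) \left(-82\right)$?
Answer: $- \frac{10579291}{6390} \approx -1655.6$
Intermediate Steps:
$s = \frac{21719}{6390}$ ($s = - \frac{21719}{-6390} = \left(-21719\right) \left(- \frac{1}{6390}\right) = \frac{21719}{6390} \approx 3.3989$)
$R = 2851$ ($R = 6 - \left(80 + 75 \left(-39\right)\right) = 6 - \left(80 - 2925\right) = 6 - -2845 = 6 + 2845 = 2851$)
$\left(s + R\right) + \left(\left(39 - 9\right) + 25\right) \left(-82\right) = \left(\frac{21719}{6390} + 2851\right) + \left(\left(39 - 9\right) + 25\right) \left(-82\right) = \frac{18239609}{6390} + \left(\left(39 - 9\right) + 25\right) \left(-82\right) = \frac{18239609}{6390} + \left(30 + 25\right) \left(-82\right) = \frac{18239609}{6390} + 55 \left(-82\right) = \frac{18239609}{6390} - 4510 = - \frac{10579291}{6390}$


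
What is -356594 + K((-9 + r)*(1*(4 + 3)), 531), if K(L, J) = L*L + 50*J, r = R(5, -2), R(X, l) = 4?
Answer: -328819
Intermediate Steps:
r = 4
K(L, J) = L² + 50*J
-356594 + K((-9 + r)*(1*(4 + 3)), 531) = -356594 + (((-9 + 4)*(1*(4 + 3)))² + 50*531) = -356594 + ((-5*7)² + 26550) = -356594 + ((-35)² + 26550) = -356594 + (1225 + 26550) = -356594 + 27775 = -328819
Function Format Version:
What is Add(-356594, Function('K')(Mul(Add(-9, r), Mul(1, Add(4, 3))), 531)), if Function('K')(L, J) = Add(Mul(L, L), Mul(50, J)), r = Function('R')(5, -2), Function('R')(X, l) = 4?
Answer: -328819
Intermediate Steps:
r = 4
Function('K')(L, J) = Add(Pow(L, 2), Mul(50, J))
Add(-356594, Function('K')(Mul(Add(-9, r), Mul(1, Add(4, 3))), 531)) = Add(-356594, Add(Pow(Mul(Add(-9, 4), Mul(1, Add(4, 3))), 2), Mul(50, 531))) = Add(-356594, Add(Pow(Mul(-5, Mul(1, 7)), 2), 26550)) = Add(-356594, Add(Pow(Mul(-5, 7), 2), 26550)) = Add(-356594, Add(Pow(-35, 2), 26550)) = Add(-356594, Add(1225, 26550)) = Add(-356594, 27775) = -328819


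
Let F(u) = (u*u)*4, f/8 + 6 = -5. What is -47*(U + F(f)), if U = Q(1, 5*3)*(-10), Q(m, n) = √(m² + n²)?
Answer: -1455872 + 470*√226 ≈ -1.4488e+6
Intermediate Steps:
f = -88 (f = -48 + 8*(-5) = -48 - 40 = -88)
F(u) = 4*u² (F(u) = u²*4 = 4*u²)
U = -10*√226 (U = √(1² + (5*3)²)*(-10) = √(1 + 15²)*(-10) = √(1 + 225)*(-10) = √226*(-10) = -10*√226 ≈ -150.33)
-47*(U + F(f)) = -47*(-10*√226 + 4*(-88)²) = -47*(-10*√226 + 4*7744) = -47*(-10*√226 + 30976) = -47*(30976 - 10*√226) = -1455872 + 470*√226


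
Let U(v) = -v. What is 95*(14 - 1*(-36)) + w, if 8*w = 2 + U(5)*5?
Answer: 37977/8 ≈ 4747.1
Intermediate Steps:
w = -23/8 (w = (2 - 1*5*5)/8 = (2 - 5*5)/8 = (2 - 25)/8 = (1/8)*(-23) = -23/8 ≈ -2.8750)
95*(14 - 1*(-36)) + w = 95*(14 - 1*(-36)) - 23/8 = 95*(14 + 36) - 23/8 = 95*50 - 23/8 = 4750 - 23/8 = 37977/8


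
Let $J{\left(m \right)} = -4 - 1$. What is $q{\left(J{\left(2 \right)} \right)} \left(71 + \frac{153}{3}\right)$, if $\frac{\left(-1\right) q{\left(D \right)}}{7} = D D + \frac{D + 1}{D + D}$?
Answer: $- \frac{108458}{5} \approx -21692.0$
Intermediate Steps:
$J{\left(m \right)} = -5$ ($J{\left(m \right)} = -4 - 1 = -5$)
$q{\left(D \right)} = - 7 D^{2} - \frac{7 \left(1 + D\right)}{2 D}$ ($q{\left(D \right)} = - 7 \left(D D + \frac{D + 1}{D + D}\right) = - 7 \left(D^{2} + \frac{1 + D}{2 D}\right) = - 7 D^{2} - \frac{7 \left(1 + D\right)}{2 D}$)
$q{\left(J{\left(2 \right)} \right)} \left(71 + \frac{153}{3}\right) = \frac{7 \left(-1 - -5 - 2 \left(-5\right)^{3}\right)}{2 \left(-5\right)} \left(71 + \frac{153}{3}\right) = \frac{7}{2} \left(- \frac{1}{5}\right) \left(-1 + 5 - -250\right) \left(71 + 153 \cdot \frac{1}{3}\right) = \frac{7}{2} \left(- \frac{1}{5}\right) \left(-1 + 5 + 250\right) \left(71 + 51\right) = \frac{7}{2} \left(- \frac{1}{5}\right) 254 \cdot 122 = \left(- \frac{889}{5}\right) 122 = - \frac{108458}{5}$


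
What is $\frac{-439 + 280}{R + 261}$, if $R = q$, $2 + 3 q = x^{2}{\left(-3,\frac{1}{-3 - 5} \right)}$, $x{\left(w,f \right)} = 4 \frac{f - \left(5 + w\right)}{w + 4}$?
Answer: $- \frac{1908}{3413} \approx -0.55904$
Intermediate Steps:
$x{\left(w,f \right)} = \frac{4 \left(-5 + f - w\right)}{4 + w}$ ($x{\left(w,f \right)} = 4 \frac{-5 + f - w}{4 + w} = \frac{4 \left(-5 + f - w\right)}{4 + w}$)
$q = \frac{281}{12}$ ($q = - \frac{2}{3} + \frac{\left(\frac{4 \left(-5 + \frac{1}{-3 - 5} - -3\right)}{4 - 3}\right)^{2}}{3} = - \frac{2}{3} + \frac{\left(\frac{4 \left(-5 + \frac{1}{-8} + 3\right)}{1}\right)^{2}}{3} = - \frac{2}{3} + \frac{\left(4 \cdot 1 \left(-5 - \frac{1}{8} + 3\right)\right)^{2}}{3} = - \frac{2}{3} + \frac{\left(4 \cdot 1 \left(- \frac{17}{8}\right)\right)^{2}}{3} = - \frac{2}{3} + \frac{\left(- \frac{17}{2}\right)^{2}}{3} = - \frac{2}{3} + \frac{1}{3} \cdot \frac{289}{4} = - \frac{2}{3} + \frac{289}{12} = \frac{281}{12} \approx 23.417$)
$R = \frac{281}{12} \approx 23.417$
$\frac{-439 + 280}{R + 261} = \frac{-439 + 280}{\frac{281}{12} + 261} = - \frac{159}{\frac{3413}{12}} = \left(-159\right) \frac{12}{3413} = - \frac{1908}{3413}$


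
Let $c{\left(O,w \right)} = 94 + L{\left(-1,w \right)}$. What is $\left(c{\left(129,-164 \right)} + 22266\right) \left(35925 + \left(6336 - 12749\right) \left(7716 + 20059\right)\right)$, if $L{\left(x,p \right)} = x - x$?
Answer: $-3981983954000$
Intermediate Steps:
$L{\left(x,p \right)} = 0$
$c{\left(O,w \right)} = 94$ ($c{\left(O,w \right)} = 94 + 0 = 94$)
$\left(c{\left(129,-164 \right)} + 22266\right) \left(35925 + \left(6336 - 12749\right) \left(7716 + 20059\right)\right) = \left(94 + 22266\right) \left(35925 + \left(6336 - 12749\right) \left(7716 + 20059\right)\right) = 22360 \left(35925 - 178121075\right) = 22360 \left(-178085150\right) = -3981983954000$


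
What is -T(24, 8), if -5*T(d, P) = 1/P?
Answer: 1/40 ≈ 0.025000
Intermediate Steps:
T(d, P) = -1/(5*P)
-T(24, 8) = -(-1)/(5*8) = -1*(-1/40) = 1/40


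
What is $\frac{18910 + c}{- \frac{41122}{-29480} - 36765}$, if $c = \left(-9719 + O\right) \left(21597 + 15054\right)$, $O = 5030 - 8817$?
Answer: $\frac{7296145171040}{541895539} \approx 13464.0$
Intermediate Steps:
$O = -3787$
$c = -495008406$ ($c = \left(-9719 - 3787\right) \left(21597 + 15054\right) = \left(-13506\right) 36651 = -495008406$)
$\frac{18910 + c}{- \frac{41122}{-29480} - 36765} = \frac{18910 - 495008406}{- \frac{41122}{-29480} - 36765} = - \frac{494989496}{\left(-41122\right) \left(- \frac{1}{29480}\right) - 36765} = - \frac{494989496}{\frac{20561}{14740} - 36765} = - \frac{494989496}{- \frac{541895539}{14740}} = \left(-494989496\right) \left(- \frac{14740}{541895539}\right) = \frac{7296145171040}{541895539}$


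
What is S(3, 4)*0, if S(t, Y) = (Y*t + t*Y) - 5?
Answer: 0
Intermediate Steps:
S(t, Y) = -5 + 2*Y*t (S(t, Y) = (Y*t + Y*t) - 5 = 2*Y*t - 5 = -5 + 2*Y*t)
S(3, 4)*0 = (-5 + 2*4*3)*0 = (-5 + 24)*0 = 19*0 = 0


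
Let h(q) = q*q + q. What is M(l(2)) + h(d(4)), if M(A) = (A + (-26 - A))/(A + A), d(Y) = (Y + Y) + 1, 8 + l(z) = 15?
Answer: 617/7 ≈ 88.143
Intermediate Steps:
l(z) = 7 (l(z) = -8 + 15 = 7)
d(Y) = 1 + 2*Y (d(Y) = 2*Y + 1 = 1 + 2*Y)
M(A) = -13/A (M(A) = -26*1/(2*A) = -13/A)
h(q) = q + q² (h(q) = q² + q = q + q²)
M(l(2)) + h(d(4)) = -13/7 + (1 + 2*4)*(1 + (1 + 2*4)) = -13*⅐ + (1 + 8)*(1 + (1 + 8)) = -13/7 + 9*(1 + 9) = -13/7 + 9*10 = -13/7 + 90 = 617/7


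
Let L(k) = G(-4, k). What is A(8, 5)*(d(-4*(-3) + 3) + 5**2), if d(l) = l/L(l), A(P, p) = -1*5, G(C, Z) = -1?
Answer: -50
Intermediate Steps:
A(P, p) = -5
L(k) = -1
d(l) = -l (d(l) = l/(-1) = l*(-1) = -l)
A(8, 5)*(d(-4*(-3) + 3) + 5**2) = -5*(-(-4*(-3) + 3) + 5**2) = -5*(-(12 + 3) + 25) = -5*(-1*15 + 25) = -5*(-15 + 25) = -5*10 = -50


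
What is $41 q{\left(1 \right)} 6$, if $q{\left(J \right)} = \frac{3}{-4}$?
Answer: $- \frac{369}{2} \approx -184.5$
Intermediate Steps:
$q{\left(J \right)} = - \frac{3}{4}$ ($q{\left(J \right)} = 3 \left(- \frac{1}{4}\right) = - \frac{3}{4}$)
$41 q{\left(1 \right)} 6 = 41 \left(- \frac{3}{4}\right) 6 = \left(- \frac{123}{4}\right) 6 = - \frac{369}{2}$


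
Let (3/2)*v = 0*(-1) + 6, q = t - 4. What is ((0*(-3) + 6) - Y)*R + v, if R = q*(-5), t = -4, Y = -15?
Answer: 844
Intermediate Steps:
q = -8 (q = -4 - 4 = -8)
v = 4 (v = 2*(0*(-1) + 6)/3 = 2*(0 + 6)/3 = (⅔)*6 = 4)
R = 40 (R = -8*(-5) = 40)
((0*(-3) + 6) - Y)*R + v = ((0*(-3) + 6) - 1*(-15))*40 + 4 = ((0 + 6) + 15)*40 + 4 = (6 + 15)*40 + 4 = 21*40 + 4 = 840 + 4 = 844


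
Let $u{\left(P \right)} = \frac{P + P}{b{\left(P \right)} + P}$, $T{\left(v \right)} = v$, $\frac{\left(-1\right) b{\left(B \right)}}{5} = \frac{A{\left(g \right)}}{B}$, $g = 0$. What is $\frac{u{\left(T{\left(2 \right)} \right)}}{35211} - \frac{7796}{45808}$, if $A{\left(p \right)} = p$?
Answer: $- \frac{68603335}{403236372} \approx -0.17013$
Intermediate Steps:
$b{\left(B \right)} = 0$ ($b{\left(B \right)} = - 5 \frac{0}{B} = \left(-5\right) 0 = 0$)
$u{\left(P \right)} = 2$ ($u{\left(P \right)} = \frac{P + P}{0 + P} = \frac{2 P}{P} = 2$)
$\frac{u{\left(T{\left(2 \right)} \right)}}{35211} - \frac{7796}{45808} = \frac{2}{35211} - \frac{7796}{45808} = 2 \cdot \frac{1}{35211} - \frac{1949}{11452} = \frac{2}{35211} - \frac{1949}{11452} = - \frac{68603335}{403236372}$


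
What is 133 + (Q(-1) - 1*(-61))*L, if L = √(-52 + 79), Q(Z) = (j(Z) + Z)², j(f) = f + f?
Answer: 133 + 210*√3 ≈ 496.73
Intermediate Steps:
j(f) = 2*f
Q(Z) = 9*Z² (Q(Z) = (2*Z + Z)² = (3*Z)² = 9*Z²)
L = 3*√3 (L = √27 = 3*√3 ≈ 5.1962)
133 + (Q(-1) - 1*(-61))*L = 133 + (9*(-1)² - 1*(-61))*(3*√3) = 133 + (9*1 + 61)*(3*√3) = 133 + (9 + 61)*(3*√3) = 133 + 70*(3*√3) = 133 + 210*√3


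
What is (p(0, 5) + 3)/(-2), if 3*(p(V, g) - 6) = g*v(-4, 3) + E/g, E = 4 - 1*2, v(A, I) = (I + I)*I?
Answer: -587/30 ≈ -19.567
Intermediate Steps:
v(A, I) = 2*I**2 (v(A, I) = (2*I)*I = 2*I**2)
E = 2 (E = 4 - 2 = 2)
p(V, g) = 6 + 6*g + 2/(3*g) (p(V, g) = 6 + (g*(2*3**2) + 2/g)/3 = 6 + (g*(2*9) + 2/g)/3 = 6 + (g*18 + 2/g)/3 = 6 + (18*g + 2/g)/3 = 6 + (2/g + 18*g)/3 = 6 + (6*g + 2/(3*g)) = 6 + 6*g + 2/(3*g))
(p(0, 5) + 3)/(-2) = ((6 + 6*5 + (2/3)/5) + 3)/(-2) = ((6 + 30 + (2/3)*(1/5)) + 3)*(-1/2) = ((6 + 30 + 2/15) + 3)*(-1/2) = (542/15 + 3)*(-1/2) = (587/15)*(-1/2) = -587/30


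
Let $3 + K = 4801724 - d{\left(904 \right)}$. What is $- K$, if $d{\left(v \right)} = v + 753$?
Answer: $-4800064$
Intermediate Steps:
$d{\left(v \right)} = 753 + v$
$K = 4800064$ ($K = -3 + \left(4801724 - \left(753 + 904\right)\right) = -3 + \left(4801724 - 1657\right) = -3 + 4800067 = 4800064$)
$- K = \left(-1\right) 4800064 = -4800064$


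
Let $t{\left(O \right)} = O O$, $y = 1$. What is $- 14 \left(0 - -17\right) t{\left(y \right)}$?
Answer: $-238$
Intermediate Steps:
$t{\left(O \right)} = O^{2}$
$- 14 \left(0 - -17\right) t{\left(y \right)} = - 14 \left(0 - -17\right) 1^{2} = - 14 \left(0 + 17\right) 1 = \left(-14\right) 17 \cdot 1 = \left(-238\right) 1 = -238$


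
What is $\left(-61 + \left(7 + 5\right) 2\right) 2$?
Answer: $-74$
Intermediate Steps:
$\left(-61 + \left(7 + 5\right) 2\right) 2 = \left(-61 + 12 \cdot 2\right) 2 = \left(-61 + 24\right) 2 = \left(-37\right) 2 = -74$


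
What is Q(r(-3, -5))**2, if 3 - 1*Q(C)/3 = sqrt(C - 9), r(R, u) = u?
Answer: 9*(3 - I*sqrt(14))**2 ≈ -45.0 - 202.05*I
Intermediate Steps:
Q(C) = 9 - 3*sqrt(-9 + C) (Q(C) = 9 - 3*sqrt(C - 9) = 9 - 3*sqrt(-9 + C))
Q(r(-3, -5))**2 = (9 - 3*sqrt(-9 - 5))**2 = (9 - 3*I*sqrt(14))**2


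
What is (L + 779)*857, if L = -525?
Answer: 217678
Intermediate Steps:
(L + 779)*857 = (-525 + 779)*857 = 254*857 = 217678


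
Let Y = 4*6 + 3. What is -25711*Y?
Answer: -694197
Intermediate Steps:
Y = 27 (Y = 24 + 3 = 27)
-25711*Y = -25711*27 = -694197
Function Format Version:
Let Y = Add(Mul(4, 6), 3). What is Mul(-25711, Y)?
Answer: -694197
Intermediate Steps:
Y = 27 (Y = Add(24, 3) = 27)
Mul(-25711, Y) = Mul(-25711, 27) = -694197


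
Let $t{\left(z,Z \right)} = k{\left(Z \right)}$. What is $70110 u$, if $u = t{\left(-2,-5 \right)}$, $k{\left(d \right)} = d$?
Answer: $-350550$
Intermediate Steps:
$t{\left(z,Z \right)} = Z$
$u = -5$
$70110 u = 70110 \left(-5\right) = -350550$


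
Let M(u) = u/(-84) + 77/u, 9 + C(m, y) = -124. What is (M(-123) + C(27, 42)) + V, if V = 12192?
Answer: 41534083/3444 ≈ 12060.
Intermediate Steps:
C(m, y) = -133 (C(m, y) = -9 - 124 = -133)
M(u) = 77/u - u/84 (M(u) = u*(-1/84) + 77/u = -u/84 + 77/u = 77/u - u/84)
(M(-123) + C(27, 42)) + V = ((77/(-123) - 1/84*(-123)) - 133) + 12192 = ((77*(-1/123) + 41/28) - 133) + 12192 = ((-77/123 + 41/28) - 133) + 12192 = (2887/3444 - 133) + 12192 = -455165/3444 + 12192 = 41534083/3444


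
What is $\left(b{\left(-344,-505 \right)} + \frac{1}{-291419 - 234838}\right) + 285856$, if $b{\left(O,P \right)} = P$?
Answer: $\frac{150167961206}{526257} \approx 2.8535 \cdot 10^{5}$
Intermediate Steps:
$\left(b{\left(-344,-505 \right)} + \frac{1}{-291419 - 234838}\right) + 285856 = \left(-505 + \frac{1}{-291419 - 234838}\right) + 285856 = \left(-505 + \frac{1}{-526257}\right) + 285856 = \left(-505 - \frac{1}{526257}\right) + 285856 = - \frac{265759786}{526257} + 285856 = \frac{150167961206}{526257}$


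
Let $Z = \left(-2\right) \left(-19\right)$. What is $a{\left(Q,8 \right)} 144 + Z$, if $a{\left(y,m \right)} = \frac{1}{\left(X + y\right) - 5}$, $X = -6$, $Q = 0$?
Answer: $\frac{274}{11} \approx 24.909$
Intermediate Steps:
$Z = 38$
$a{\left(y,m \right)} = \frac{1}{-11 + y}$ ($a{\left(y,m \right)} = \frac{1}{\left(-6 + y\right) - 5} = \frac{1}{-11 + y}$)
$a{\left(Q,8 \right)} 144 + Z = \frac{1}{-11 + 0} \cdot 144 + 38 = \frac{1}{-11} \cdot 144 + 38 = \left(- \frac{1}{11}\right) 144 + 38 = - \frac{144}{11} + 38 = \frac{274}{11}$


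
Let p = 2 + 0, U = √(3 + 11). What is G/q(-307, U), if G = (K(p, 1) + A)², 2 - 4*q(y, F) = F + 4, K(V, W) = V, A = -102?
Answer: 8000 - 4000*√14 ≈ -6966.6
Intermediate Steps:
U = √14 ≈ 3.7417
p = 2
q(y, F) = -½ - F/4 (q(y, F) = ½ - (F + 4)/4 = ½ - (4 + F)/4 = ½ + (-1 - F/4) = -½ - F/4)
G = 10000 (G = (2 - 102)² = (-100)² = 10000)
G/q(-307, U) = 10000/(-½ - √14/4)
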